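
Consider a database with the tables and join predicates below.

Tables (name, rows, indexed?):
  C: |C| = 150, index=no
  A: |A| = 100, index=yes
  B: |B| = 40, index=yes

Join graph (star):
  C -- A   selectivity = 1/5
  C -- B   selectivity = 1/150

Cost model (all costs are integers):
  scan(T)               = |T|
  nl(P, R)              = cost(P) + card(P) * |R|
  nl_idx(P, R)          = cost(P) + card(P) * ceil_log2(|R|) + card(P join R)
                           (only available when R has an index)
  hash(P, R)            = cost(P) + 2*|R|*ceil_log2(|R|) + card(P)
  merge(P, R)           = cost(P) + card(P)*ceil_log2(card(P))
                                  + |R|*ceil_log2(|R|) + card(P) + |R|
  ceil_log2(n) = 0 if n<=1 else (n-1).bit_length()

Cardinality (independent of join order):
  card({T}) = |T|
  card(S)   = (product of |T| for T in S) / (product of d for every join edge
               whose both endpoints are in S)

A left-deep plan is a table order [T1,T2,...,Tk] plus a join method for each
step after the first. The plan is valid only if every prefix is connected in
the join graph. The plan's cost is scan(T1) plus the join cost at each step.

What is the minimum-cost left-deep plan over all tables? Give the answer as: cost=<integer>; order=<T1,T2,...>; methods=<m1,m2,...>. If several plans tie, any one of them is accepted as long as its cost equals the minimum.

Selinger DP (subsets sized 1..n):
  {C}: scan cost=150, card=150
  {A}: scan cost=100, card=100
  {B}: scan cost=40, card=40
  {AC}: card=3000; try (A,hash)→1700, (C,merge)→2250, (A,merge)→2300, (C,hash)→2600, (A,nl_idx)→4200, (C,nl)→15100 …(+1); best=1700 via (A,hash)
  {BC}: card=40; try (B,hash)→780, (B,nl_idx)→1090, (C,merge)→1670, (B,merge)→1780, (C,hash)→2480, (C,nl)→6040 …(+1); best=780 via (B,hash)
  {ABC}: card=800; try (A,merge)→1860, (A,nl_idx)→1860, (A,hash)→2220, (A,nl)→4780, (B,hash)→5180, (B,nl_idx)→20500 …(+2); best=1860 via (A,merge)

cost=1860; order=C,B,A; methods=hash,merge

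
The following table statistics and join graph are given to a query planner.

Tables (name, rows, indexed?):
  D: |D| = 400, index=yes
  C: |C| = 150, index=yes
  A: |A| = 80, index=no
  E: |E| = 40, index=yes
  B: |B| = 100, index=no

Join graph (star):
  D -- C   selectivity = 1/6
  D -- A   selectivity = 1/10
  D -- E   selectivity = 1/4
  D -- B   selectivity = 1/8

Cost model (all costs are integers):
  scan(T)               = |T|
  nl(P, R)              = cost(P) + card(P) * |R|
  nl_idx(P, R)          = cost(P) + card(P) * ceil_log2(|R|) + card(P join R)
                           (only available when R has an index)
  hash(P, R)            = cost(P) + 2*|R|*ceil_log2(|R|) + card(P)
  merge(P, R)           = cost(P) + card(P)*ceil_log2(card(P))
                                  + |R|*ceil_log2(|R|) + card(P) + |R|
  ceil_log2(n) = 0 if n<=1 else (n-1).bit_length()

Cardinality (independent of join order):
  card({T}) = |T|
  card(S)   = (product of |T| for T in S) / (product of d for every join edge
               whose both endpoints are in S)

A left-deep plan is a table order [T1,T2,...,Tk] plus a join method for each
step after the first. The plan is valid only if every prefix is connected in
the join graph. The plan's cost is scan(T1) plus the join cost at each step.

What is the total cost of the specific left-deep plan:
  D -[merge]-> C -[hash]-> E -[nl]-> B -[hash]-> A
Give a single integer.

step 1: scan D: cost=400, card=400
step 2: join C via merge
    card(P join C) = 400*150/(6) = 10000
    cost = 400 + 400*9 + 150*8 + 400 + 150 = 5750
step 3: join E via hash
    card(P join E) = 10000*40/(4) = 100000
    cost = 5750 + 2*40*6 + 10000 = 16230
step 4: join B via nl
    card(P join B) = 100000*100/(8) = 1250000
    cost = 16230 + 100000*100 = 10016230
step 5: join A via hash
    card(P join A) = 1250000*80/(10) = 10000000
    cost = 10016230 + 2*80*7 + 1250000 = 11267350

11267350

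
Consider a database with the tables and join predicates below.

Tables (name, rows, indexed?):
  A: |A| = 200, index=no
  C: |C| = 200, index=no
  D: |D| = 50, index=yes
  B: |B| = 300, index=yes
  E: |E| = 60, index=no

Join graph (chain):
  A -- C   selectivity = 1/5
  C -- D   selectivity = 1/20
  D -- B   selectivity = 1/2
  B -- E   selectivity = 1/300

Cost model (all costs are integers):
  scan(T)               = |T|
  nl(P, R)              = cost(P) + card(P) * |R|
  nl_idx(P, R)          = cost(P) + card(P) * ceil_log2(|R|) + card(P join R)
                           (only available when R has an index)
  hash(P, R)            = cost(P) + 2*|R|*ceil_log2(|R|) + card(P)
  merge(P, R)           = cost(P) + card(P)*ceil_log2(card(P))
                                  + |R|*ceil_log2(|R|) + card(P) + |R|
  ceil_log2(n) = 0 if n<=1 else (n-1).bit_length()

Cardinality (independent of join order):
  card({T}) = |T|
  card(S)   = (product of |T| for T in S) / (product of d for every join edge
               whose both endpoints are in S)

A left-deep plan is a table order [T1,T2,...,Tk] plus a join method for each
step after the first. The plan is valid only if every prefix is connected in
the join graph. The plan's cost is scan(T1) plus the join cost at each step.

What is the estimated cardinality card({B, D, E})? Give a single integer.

Tables in S: B(300), D(50), E(60)
Edges inside S: D-B(d=2), B-E(d=300)
numerator = 300 * 50 * 60 = 900000
denominator = 2 * 300 = 600
card(S) = 900000 / 600 = 1500

1500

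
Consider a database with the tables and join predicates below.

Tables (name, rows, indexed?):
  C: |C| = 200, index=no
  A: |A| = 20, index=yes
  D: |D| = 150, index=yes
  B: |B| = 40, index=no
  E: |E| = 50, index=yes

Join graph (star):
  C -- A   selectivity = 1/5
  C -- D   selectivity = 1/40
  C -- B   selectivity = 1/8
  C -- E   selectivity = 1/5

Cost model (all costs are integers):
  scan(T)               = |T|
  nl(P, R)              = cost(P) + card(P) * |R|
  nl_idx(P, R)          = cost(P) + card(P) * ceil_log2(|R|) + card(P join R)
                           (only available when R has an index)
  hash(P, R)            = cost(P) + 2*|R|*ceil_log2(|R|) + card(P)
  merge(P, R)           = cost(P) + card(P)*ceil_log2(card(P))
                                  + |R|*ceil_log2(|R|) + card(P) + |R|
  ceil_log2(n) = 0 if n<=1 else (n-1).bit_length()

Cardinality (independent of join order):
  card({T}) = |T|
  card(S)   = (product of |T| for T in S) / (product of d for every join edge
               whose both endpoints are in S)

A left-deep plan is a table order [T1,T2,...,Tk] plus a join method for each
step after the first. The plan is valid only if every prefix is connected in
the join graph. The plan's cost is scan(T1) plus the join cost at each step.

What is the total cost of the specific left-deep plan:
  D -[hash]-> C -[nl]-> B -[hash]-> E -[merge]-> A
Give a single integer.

675470

step 1: scan D: cost=150, card=150
step 2: join C via hash
    card(P join C) = 150*200/(40) = 750
    cost = 150 + 2*200*8 + 150 = 3500
step 3: join B via nl
    card(P join B) = 750*40/(8) = 3750
    cost = 3500 + 750*40 = 33500
step 4: join E via hash
    card(P join E) = 3750*50/(5) = 37500
    cost = 33500 + 2*50*6 + 3750 = 37850
step 5: join A via merge
    card(P join A) = 37500*20/(5) = 150000
    cost = 37850 + 37500*16 + 20*5 + 37500 + 20 = 675470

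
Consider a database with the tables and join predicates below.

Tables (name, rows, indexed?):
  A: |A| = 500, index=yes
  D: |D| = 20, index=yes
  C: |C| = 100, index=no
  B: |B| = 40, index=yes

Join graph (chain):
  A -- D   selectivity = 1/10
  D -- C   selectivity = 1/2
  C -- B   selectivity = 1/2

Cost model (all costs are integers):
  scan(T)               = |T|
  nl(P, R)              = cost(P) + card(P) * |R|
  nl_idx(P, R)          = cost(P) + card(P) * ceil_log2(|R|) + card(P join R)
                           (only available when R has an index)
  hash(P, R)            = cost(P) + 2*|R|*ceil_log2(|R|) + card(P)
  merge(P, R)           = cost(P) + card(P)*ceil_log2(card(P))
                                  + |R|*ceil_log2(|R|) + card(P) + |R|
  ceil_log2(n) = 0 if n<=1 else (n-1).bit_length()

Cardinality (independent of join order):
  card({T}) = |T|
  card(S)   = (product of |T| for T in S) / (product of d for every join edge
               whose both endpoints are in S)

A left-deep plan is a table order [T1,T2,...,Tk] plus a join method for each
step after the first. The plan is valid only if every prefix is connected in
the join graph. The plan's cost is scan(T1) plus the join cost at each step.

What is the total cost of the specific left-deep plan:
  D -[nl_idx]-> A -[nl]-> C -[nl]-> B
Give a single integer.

2101200

step 1: scan D: cost=20, card=20
step 2: join A via nl_idx
    card(P join A) = 20*500/(10) = 1000
    cost = 20 + 20*9 + 1000 = 1200
step 3: join C via nl
    card(P join C) = 1000*100/(2) = 50000
    cost = 1200 + 1000*100 = 101200
step 4: join B via nl
    card(P join B) = 50000*40/(2) = 1000000
    cost = 101200 + 50000*40 = 2101200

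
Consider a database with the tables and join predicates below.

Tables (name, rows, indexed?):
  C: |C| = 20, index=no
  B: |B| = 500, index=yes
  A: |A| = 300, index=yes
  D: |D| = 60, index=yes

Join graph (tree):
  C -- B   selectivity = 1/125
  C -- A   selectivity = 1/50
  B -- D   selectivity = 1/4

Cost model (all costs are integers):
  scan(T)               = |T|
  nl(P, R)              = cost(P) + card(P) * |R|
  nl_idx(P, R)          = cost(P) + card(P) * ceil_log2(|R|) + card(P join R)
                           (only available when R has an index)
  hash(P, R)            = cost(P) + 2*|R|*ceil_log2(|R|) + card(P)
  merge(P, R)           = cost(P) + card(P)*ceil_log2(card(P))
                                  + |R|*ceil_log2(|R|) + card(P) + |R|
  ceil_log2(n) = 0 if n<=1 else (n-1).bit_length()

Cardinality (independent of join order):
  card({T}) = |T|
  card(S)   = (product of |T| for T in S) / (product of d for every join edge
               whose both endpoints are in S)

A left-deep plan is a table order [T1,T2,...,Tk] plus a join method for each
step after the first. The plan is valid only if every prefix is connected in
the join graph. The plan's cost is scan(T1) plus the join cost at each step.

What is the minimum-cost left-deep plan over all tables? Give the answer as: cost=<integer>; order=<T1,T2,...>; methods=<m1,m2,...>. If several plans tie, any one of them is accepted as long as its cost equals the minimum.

cost=2680; order=C,B,A,D; methods=nl_idx,nl_idx,hash

Selinger DP (subsets sized 1..n):
  {C}: scan cost=20, card=20
  {B}: scan cost=500, card=500
  {A}: scan cost=300, card=300
  {D}: scan cost=60, card=60
  {BC}: card=80; try (B,nl_idx)→280, (C,hash)→1200, (B,merge)→5140, (C,merge)→5620, (B,hash)→9040, (B,nl)→10020 …(+1); best=280 via (B,nl_idx)
  {AC}: card=120; try (A,nl_idx)→320, (C,hash)→800, (A,merge)→3140, (C,merge)→3420, (A,hash)→5440, (A,nl)→6020 …(+1); best=320 via (A,nl_idx)
  {BD}: card=7500; try (D,hash)→1720, (B,merge)→5480, (D,merge)→5920, (B,nl_idx)→8100, (B,hash)→9120, (D,nl_idx)→11000 …(+2); best=1720 via (D,hash)
  {ABC}: card=480; try (A,nl_idx)→1480, (B,nl_idx)→1880, (A,merge)→3920, (A,hash)→5760, (B,merge)→6280, (B,hash)→9440 …(+2); best=1480 via (A,nl_idx)
  {BCD}: card=1200; try (D,hash)→1080, (D,merge)→1340, (D,nl_idx)→1960, (D,nl)→5080, (C,hash)→9420, (C,merge)→106840 …(+1); best=1080 via (D,hash)
  {ABCD}: card=7200; try (D,hash)→2680, (D,merge)→6700, (A,hash)→7680, (D,nl_idx)→11560, (A,merge)→18480, (A,nl_idx)→19080 …(+2); best=2680 via (D,hash)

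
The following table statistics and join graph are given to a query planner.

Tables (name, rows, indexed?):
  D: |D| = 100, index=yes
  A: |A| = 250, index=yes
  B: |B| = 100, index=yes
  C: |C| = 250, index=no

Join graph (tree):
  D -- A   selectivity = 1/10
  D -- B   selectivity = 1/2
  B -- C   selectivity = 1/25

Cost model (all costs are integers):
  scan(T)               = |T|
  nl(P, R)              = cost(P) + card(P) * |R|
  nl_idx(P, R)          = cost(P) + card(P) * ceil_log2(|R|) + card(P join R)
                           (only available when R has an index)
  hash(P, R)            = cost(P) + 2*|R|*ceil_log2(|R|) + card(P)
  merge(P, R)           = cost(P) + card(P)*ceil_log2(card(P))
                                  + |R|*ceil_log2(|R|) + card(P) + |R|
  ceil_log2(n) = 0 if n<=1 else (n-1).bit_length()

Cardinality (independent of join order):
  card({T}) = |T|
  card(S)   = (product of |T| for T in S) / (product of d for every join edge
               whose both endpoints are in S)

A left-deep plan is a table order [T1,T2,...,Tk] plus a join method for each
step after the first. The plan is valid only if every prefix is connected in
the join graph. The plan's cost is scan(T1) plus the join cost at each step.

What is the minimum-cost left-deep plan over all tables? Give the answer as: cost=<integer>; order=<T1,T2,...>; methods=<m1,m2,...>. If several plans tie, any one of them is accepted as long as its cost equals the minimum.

Selinger DP (subsets sized 1..n):
  {D}: scan cost=100, card=100
  {A}: scan cost=250, card=250
  {B}: scan cost=100, card=100
  {C}: scan cost=250, card=250
  {AD}: card=2500; try (D,hash)→1900, (A,merge)→3150, (D,merge)→3300, (A,nl_idx)→3400, (A,hash)→4200, (D,nl_idx)→4500 …(+2); best=1900 via (D,hash)
  {BD}: card=5000; try (D,hash)→1600, (B,hash)→1600, (D,merge)→1700, (B,merge)→1700, (D,nl_idx)→5800, (B,nl_idx)→5800 …(+2); best=1600 via (D,hash)
  {BC}: card=1000; try (B,hash)→1900, (B,nl_idx)→3000, (C,merge)→3150, (B,merge)→3300, (C,hash)→4200, (C,nl)→25100 …(+1); best=1900 via (B,hash)
  {ABD}: card=125000; try (B,hash)→5800, (A,hash)→10600, (B,merge)→35200, (A,merge)→73850, (B,nl_idx)→144400, (A,nl_idx)→166600 …(+2); best=5800 via (B,hash)
  {BCD}: card=50000; try (D,hash)→4300, (C,hash)→10600, (D,merge)→13700, (D,nl_idx)→58900, (C,merge)→73850, (D,nl)→101900 …(+1); best=4300 via (D,hash)
  {ABCD}: card=1250000; try (A,hash)→58300, (C,hash)→134800, (A,merge)→856550, (A,nl_idx)→1654300, (C,merge)→2258050, (A,nl)→12504300 …(+1); best=58300 via (A,hash)

cost=58300; order=C,B,D,A; methods=hash,hash,hash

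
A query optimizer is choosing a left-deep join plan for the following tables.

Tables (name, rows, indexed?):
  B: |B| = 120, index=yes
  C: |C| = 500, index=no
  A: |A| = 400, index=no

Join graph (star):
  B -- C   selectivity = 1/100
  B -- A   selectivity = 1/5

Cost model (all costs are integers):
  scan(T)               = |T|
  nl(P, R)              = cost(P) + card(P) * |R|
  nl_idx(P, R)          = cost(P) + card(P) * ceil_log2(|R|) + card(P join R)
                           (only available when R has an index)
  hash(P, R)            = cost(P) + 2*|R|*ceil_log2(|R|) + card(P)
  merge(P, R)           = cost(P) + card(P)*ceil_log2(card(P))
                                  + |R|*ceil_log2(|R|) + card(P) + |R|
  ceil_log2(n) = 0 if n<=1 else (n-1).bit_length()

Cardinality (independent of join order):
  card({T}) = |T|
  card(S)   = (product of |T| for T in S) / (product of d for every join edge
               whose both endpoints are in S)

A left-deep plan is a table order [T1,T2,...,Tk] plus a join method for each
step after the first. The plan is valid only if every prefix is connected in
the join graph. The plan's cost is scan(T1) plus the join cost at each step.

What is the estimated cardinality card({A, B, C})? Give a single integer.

48000

Tables in S: A(400), B(120), C(500)
Edges inside S: B-C(d=100), B-A(d=5)
numerator = 400 * 120 * 500 = 24000000
denominator = 100 * 5 = 500
card(S) = 24000000 / 500 = 48000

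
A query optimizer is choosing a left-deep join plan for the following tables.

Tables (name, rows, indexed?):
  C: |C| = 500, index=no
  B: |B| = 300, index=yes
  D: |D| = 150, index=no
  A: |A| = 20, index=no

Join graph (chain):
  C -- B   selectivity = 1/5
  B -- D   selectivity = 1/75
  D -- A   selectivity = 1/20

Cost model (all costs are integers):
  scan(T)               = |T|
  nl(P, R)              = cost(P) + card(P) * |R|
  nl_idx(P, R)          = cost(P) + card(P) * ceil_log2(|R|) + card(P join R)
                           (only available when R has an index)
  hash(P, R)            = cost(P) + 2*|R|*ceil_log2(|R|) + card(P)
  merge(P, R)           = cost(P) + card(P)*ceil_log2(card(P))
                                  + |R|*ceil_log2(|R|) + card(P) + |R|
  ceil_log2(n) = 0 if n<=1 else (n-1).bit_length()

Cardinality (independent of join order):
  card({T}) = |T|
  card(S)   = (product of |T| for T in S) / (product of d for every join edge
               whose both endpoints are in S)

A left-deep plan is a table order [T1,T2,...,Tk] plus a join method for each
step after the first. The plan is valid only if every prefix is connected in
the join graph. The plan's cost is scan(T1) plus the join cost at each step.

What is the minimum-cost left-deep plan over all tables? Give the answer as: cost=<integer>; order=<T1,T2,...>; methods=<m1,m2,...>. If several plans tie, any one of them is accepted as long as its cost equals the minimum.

Selinger DP (subsets sized 1..n):
  {C}: scan cost=500, card=500
  {B}: scan cost=300, card=300
  {D}: scan cost=150, card=150
  {A}: scan cost=20, card=20
  {BC}: card=30000; try (B,hash)→6400, (C,merge)→8300, (B,merge)→8500, (C,hash)→9600, (B,nl_idx)→35000, (C,nl)→150300 …(+1); best=6400 via (B,hash)
  {BD}: card=600; try (B,nl_idx)→2100, (D,hash)→3000, (B,merge)→4500, (D,merge)→4650, (B,hash)→5700, (B,nl)→45150 …(+1); best=2100 via (B,nl_idx)
  {AD}: card=150; try (A,hash)→500, (D,merge)→1490, (A,merge)→1620, (D,hash)→2440, (D,nl)→3020, (A,nl)→3150; best=500 via (A,hash)
  {BCD}: card=60000; try (C,hash)→11700, (C,merge)→13700, (D,hash)→38800, (C,nl)→302100, (D,merge)→487750, (D,nl)→4506400; best=11700 via (C,hash)
  {ABD}: card=600; try (B,nl_idx)→2450, (A,hash)→2900, (B,merge)→4850, (B,hash)→6050, (A,merge)→8820, (A,nl)→14100 …(+1); best=2450 via (B,nl_idx)
  {ABCD}: card=60000; try (C,hash)→12050, (C,merge)→14050, (A,hash)→71900, (C,nl)→302450, (A,merge)→1031820, (A,nl)→1211700; best=12050 via (C,hash)

cost=12050; order=D,A,B,C; methods=hash,nl_idx,hash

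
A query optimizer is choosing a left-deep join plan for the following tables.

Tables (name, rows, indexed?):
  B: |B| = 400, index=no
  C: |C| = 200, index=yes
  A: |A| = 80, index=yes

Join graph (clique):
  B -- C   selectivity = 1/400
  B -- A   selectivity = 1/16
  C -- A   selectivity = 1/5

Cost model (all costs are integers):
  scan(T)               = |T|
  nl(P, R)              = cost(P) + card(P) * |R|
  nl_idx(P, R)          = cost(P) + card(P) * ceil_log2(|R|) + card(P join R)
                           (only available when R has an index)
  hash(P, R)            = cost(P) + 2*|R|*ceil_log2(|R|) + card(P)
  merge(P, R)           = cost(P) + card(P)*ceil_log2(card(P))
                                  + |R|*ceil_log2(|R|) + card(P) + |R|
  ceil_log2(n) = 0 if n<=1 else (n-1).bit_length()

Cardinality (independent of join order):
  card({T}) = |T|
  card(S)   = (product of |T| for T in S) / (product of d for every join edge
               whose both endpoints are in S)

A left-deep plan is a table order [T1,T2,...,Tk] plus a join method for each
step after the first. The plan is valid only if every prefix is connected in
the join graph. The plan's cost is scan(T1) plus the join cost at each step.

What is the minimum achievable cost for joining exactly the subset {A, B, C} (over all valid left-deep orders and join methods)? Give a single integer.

5120

Selinger DP over subsets of {A,B,C}:
  {B}: scan cost=400, card=400
  {C}: scan cost=200, card=200
  {A}: scan cost=80, card=80
  {BC}: card=200; try (C,nl_idx)→3800, (C,hash)→4000, (B,merge)→6000, (C,merge)→6200, (B,hash)→7600, (B,nl)→80200 …(+1); best=3800 via (C,nl_idx)
  {AB}: card=2000; try (A,hash)→1920, (B,merge)→4720, (A,merge)→5040, (A,nl_idx)→5200, (B,hash)→7360, (B,nl)→32080 …(+1); best=1920 via (A,hash)
  {AC}: card=3200; try (A,hash)→1520, (C,merge)→2520, (A,merge)→2640, (C,hash)→3360, (C,nl_idx)→3920, (A,nl_idx)→4800 …(+2); best=1520 via (A,hash)
  {ABC}: card=200; try (A,hash)→5120, (A,nl_idx)→5400, (A,merge)→6240, (C,hash)→7120, (B,hash)→11920, (C,nl_idx)→18120 …(+5); best=5120 via (A,hash)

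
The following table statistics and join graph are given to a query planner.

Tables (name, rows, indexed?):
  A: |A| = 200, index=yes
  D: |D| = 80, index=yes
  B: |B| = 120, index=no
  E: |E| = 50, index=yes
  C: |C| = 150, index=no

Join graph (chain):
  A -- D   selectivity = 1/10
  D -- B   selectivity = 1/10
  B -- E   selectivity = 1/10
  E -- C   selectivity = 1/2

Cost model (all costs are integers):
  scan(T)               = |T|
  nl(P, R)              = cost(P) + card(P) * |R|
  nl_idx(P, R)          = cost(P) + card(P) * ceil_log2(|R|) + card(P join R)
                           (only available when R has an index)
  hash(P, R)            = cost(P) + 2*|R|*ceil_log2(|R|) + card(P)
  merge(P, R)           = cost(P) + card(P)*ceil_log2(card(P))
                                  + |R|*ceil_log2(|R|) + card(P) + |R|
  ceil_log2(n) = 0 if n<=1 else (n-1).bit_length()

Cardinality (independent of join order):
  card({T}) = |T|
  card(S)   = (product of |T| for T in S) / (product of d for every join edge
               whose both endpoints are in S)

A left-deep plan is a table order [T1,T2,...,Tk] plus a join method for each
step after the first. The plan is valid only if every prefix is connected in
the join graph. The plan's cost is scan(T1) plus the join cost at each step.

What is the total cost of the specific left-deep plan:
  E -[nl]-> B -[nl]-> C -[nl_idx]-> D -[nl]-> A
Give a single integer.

72771050

step 1: scan E: cost=50, card=50
step 2: join B via nl
    card(P join B) = 50*120/(10) = 600
    cost = 50 + 50*120 = 6050
step 3: join C via nl
    card(P join C) = 600*150/(2) = 45000
    cost = 6050 + 600*150 = 96050
step 4: join D via nl_idx
    card(P join D) = 45000*80/(10) = 360000
    cost = 96050 + 45000*7 + 360000 = 771050
step 5: join A via nl
    card(P join A) = 360000*200/(10) = 7200000
    cost = 771050 + 360000*200 = 72771050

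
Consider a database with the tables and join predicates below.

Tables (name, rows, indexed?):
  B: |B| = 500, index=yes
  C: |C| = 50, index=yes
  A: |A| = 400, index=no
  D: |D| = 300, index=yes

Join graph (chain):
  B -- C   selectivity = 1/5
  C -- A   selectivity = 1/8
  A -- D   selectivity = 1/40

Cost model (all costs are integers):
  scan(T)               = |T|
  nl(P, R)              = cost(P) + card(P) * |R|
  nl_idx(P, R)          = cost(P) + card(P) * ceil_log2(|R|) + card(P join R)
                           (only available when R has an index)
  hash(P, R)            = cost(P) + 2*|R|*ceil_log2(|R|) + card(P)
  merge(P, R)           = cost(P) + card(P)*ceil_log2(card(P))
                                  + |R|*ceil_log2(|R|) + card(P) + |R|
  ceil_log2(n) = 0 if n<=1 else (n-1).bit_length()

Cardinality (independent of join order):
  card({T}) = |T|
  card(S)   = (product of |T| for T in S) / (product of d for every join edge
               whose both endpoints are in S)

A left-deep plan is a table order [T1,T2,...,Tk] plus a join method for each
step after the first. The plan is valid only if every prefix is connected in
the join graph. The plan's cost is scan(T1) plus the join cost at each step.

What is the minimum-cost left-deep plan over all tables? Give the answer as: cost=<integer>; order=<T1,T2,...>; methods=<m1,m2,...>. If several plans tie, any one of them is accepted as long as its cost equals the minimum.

Selinger DP (subsets sized 1..n):
  {B}: scan cost=500, card=500
  {C}: scan cost=50, card=50
  {A}: scan cost=400, card=400
  {D}: scan cost=300, card=300
  {BC}: card=5000; try (C,hash)→1600, (B,merge)→5400, (B,nl_idx)→5500, (C,merge)→5850, (C,nl_idx)→8500, (B,hash)→9100 …(+2); best=1600 via (C,hash)
  {AC}: card=2500; try (C,hash)→1400, (A,merge)→4400, (C,merge)→4750, (C,nl_idx)→5300, (A,hash)→7300, (A,nl)→20050 …(+1); best=1400 via (C,hash)
  {AD}: card=3000; try (D,hash)→6200, (D,nl_idx)→7000, (A,merge)→7300, (D,merge)→7400, (A,hash)→7800, (A,nl)→120300 …(+1); best=6200 via (D,hash)
  {ABC}: card=250000; try (B,hash)→12900, (A,hash)→13800, (B,merge)→38900, (A,merge)→75600, (B,nl_idx)→273900, (B,nl)→1251400 …(+1); best=12900 via (B,hash)
  {ACD}: card=18750; try (D,hash)→9300, (C,hash)→9800, (D,merge)→36900, (D,nl_idx)→42650, (C,nl_idx)→42950, (C,merge)→45550 …(+2); best=9300 via (D,hash)
  {ABCD}: card=1875000; try (B,hash)→37050, (D,hash)→268300, (B,merge)→314300, (B,nl_idx)→2053050, (D,nl_idx)→4137900, (D,merge)→4765900 …(+2); best=37050 via (B,hash)

cost=37050; order=A,C,D,B; methods=hash,hash,hash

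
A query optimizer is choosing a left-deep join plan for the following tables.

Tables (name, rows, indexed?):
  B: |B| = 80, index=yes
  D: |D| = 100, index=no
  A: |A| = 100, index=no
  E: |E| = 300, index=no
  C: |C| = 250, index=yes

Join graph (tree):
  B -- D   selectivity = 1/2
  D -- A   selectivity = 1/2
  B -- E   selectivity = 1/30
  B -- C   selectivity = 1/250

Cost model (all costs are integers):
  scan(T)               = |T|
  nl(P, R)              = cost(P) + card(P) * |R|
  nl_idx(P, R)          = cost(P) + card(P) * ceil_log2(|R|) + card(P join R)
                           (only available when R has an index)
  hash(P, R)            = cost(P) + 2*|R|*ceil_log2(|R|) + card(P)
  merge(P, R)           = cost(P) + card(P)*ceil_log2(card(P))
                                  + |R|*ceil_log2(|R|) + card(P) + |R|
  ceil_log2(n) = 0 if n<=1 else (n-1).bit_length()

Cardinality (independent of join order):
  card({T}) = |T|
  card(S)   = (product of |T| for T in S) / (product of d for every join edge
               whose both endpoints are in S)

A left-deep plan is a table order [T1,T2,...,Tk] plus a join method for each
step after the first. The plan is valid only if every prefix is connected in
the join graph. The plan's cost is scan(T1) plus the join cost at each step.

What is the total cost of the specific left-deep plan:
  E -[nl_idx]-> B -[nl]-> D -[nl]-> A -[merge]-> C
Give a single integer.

48085450

step 1: scan E: cost=300, card=300
step 2: join B via nl_idx
    card(P join B) = 300*80/(30) = 800
    cost = 300 + 300*7 + 800 = 3200
step 3: join D via nl
    card(P join D) = 800*100/(2) = 40000
    cost = 3200 + 800*100 = 83200
step 4: join A via nl
    card(P join A) = 40000*100/(2) = 2000000
    cost = 83200 + 40000*100 = 4083200
step 5: join C via merge
    card(P join C) = 2000000*250/(250) = 2000000
    cost = 4083200 + 2000000*21 + 250*8 + 2000000 + 250 = 48085450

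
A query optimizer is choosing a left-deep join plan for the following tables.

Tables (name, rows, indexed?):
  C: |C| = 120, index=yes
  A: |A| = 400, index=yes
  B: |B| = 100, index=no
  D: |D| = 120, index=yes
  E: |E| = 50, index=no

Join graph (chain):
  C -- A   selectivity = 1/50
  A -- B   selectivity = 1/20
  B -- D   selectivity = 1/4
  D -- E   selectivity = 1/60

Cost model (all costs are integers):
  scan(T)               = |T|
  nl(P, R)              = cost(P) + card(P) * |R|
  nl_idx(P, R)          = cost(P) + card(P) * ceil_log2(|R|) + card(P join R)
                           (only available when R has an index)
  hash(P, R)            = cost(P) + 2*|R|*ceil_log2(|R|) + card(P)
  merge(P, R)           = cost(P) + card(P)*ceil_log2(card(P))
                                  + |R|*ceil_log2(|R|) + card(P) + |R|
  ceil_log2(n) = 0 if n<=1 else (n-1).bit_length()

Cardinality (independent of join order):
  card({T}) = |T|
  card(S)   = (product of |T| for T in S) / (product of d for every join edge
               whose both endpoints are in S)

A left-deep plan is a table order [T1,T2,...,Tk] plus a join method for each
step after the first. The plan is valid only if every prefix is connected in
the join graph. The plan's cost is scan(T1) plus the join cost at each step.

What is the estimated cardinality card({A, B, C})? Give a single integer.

4800

Tables in S: A(400), B(100), C(120)
Edges inside S: C-A(d=50), A-B(d=20)
numerator = 400 * 100 * 120 = 4800000
denominator = 50 * 20 = 1000
card(S) = 4800000 / 1000 = 4800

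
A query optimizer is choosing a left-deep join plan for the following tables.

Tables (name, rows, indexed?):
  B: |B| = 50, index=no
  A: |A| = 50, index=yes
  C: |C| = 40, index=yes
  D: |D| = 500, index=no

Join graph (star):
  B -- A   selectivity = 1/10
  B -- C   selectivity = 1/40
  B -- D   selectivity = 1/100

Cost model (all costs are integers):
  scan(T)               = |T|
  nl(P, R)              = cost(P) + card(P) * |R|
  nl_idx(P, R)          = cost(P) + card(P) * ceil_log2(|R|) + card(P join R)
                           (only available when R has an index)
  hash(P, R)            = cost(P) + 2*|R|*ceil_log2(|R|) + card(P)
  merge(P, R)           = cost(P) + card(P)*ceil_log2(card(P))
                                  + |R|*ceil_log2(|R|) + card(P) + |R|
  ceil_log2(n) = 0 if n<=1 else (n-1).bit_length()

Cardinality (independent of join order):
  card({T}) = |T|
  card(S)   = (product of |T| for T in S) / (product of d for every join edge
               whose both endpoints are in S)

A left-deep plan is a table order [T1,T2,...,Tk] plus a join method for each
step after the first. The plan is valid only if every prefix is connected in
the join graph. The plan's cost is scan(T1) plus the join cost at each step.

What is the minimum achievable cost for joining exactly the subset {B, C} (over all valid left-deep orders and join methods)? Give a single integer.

400

Selinger DP over subsets of {B,C}:
  {B}: scan cost=50, card=50
  {C}: scan cost=40, card=40
  {BC}: card=50; try (C,nl_idx)→400, (C,hash)→580, (B,merge)→670, (C,merge)→680, (B,hash)→680, (B,nl)→2040 …(+1); best=400 via (C,nl_idx)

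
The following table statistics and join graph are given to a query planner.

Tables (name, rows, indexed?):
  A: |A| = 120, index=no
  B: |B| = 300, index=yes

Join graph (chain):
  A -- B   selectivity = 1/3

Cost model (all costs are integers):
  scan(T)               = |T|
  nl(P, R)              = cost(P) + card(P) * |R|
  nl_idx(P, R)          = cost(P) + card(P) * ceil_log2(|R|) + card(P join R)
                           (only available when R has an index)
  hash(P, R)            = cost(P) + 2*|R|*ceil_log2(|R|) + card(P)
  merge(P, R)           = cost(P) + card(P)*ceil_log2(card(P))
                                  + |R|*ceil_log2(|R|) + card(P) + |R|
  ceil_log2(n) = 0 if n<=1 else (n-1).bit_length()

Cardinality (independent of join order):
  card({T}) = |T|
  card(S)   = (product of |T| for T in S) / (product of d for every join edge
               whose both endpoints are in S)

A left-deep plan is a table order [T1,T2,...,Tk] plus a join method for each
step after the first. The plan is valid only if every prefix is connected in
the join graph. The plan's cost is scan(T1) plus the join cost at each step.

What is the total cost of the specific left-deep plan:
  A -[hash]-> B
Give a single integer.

5640

step 1: scan A: cost=120, card=120
step 2: join B via hash
    card(P join B) = 120*300/(3) = 12000
    cost = 120 + 2*300*9 + 120 = 5640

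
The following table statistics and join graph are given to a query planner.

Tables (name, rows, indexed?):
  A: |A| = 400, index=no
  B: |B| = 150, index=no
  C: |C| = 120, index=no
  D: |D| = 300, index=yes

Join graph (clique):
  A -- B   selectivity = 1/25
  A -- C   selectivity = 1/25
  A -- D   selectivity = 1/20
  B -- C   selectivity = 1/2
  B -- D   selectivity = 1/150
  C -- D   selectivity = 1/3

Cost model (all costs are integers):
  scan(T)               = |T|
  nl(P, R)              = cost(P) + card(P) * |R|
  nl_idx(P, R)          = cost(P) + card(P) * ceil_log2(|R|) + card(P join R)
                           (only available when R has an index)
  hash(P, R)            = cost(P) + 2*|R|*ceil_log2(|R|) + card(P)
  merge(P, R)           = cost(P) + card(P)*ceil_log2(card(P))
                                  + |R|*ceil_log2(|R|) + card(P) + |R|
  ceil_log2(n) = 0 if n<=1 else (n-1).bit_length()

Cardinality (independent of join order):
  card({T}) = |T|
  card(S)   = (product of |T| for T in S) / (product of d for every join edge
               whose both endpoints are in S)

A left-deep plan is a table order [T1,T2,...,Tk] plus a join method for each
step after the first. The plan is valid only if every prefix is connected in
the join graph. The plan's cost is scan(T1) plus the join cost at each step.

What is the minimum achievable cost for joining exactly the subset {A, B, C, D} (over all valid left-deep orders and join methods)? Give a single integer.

Selinger DP over subsets of {A,B,C,D}:
  {A}: scan cost=400, card=400
  {B}: scan cost=150, card=150
  {C}: scan cost=120, card=120
  {D}: scan cost=300, card=300
  {AB}: card=2400; try (B,hash)→3200, (A,merge)→5500, (B,merge)→5750, (A,hash)→7500, (A,nl)→60150, (B,nl)→60400; best=3200 via (B,hash)
  {AC}: card=1920; try (C,hash)→2480, (A,merge)→5080, (C,merge)→5360, (A,hash)→7440, (A,nl)→48120, (C,nl)→48400; best=2480 via (C,hash)
  {AD}: card=6000; try (D,hash)→6200, (A,merge)→7300, (D,merge)→7400, (A,hash)→7800, (D,nl_idx)→10000, (A,nl)→120300 …(+1); best=6200 via (D,hash)
  {BC}: card=9000; try (C,hash)→1980, (B,merge)→2430, (C,merge)→2460, (B,hash)→2640, (B,nl)→18120, (C,nl)→18150; best=1980 via (C,hash)
  {BD}: card=300; try (D,nl_idx)→1800, (B,hash)→3000, (D,merge)→4500, (B,merge)→4650, (D,hash)→5700, (D,nl)→45150 …(+1); best=1800 via (D,nl_idx)
  {CD}: card=12000; try (C,hash)→2280, (D,merge)→4080, (C,merge)→4260, (D,hash)→5640, (D,nl_idx)→13200, (D,nl)→36120 …(+1); best=2280 via (C,hash)
  {ABC}: card=5760; try (B,hash)→6800, (C,hash)→7280, (A,hash)→18180, (B,merge)→26870, (C,merge)→35360, (A,merge)→140980 …(+3); best=6800 via (B,hash)
  {ABD}: card=240; try (A,merge)→8800, (A,hash)→9300, (D,hash)→11000, (B,hash)→14600, (D,nl_idx)→25040, (D,merge)→37400 …(+4); best=8800 via (A,merge)
  {ACD}: card=9600; try (D,hash)→9800, (C,hash)→13880, (A,hash)→21480, (D,merge)→28520, (D,nl_idx)→29360, (C,merge)→91160 …(+4); best=9800 via (D,hash)
  {BCD}: card=6000; try (C,hash)→3780, (C,merge)→5760, (D,hash)→16380, (B,hash)→16680, (C,nl)→37800, (D,nl_idx)→88980 …(+4); best=3780 via (C,hash)
  {ABCD}: card=192; try (C,hash)→10720, (C,merge)→11920, (A,hash)→16980, (D,hash)→17960, (B,hash)→21800, (C,nl)→37600 …(+7); best=10720 via (C,hash)

10720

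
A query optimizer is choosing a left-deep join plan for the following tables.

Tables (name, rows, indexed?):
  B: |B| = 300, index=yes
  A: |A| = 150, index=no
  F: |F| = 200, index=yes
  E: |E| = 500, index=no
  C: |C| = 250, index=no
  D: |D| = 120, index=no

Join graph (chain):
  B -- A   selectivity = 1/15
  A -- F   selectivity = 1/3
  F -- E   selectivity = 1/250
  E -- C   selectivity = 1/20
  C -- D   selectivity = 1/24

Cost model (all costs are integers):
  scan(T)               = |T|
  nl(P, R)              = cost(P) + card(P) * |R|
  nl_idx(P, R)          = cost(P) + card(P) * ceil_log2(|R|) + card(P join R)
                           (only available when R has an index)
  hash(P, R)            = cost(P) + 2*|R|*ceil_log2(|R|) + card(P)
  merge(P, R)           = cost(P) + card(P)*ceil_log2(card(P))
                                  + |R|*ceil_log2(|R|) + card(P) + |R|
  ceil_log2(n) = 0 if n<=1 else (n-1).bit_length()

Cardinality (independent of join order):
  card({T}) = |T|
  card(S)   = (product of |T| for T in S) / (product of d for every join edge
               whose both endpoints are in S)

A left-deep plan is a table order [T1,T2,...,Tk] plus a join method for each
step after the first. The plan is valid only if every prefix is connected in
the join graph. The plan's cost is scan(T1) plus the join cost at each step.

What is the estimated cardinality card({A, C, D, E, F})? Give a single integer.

1250000

Tables in S: A(150), C(250), D(120), E(500), F(200)
Edges inside S: A-F(d=3), F-E(d=250), E-C(d=20), C-D(d=24)
numerator = 150 * 250 * 120 * 500 * 200 = 450000000000
denominator = 3 * 250 * 20 * 24 = 360000
card(S) = 450000000000 / 360000 = 1250000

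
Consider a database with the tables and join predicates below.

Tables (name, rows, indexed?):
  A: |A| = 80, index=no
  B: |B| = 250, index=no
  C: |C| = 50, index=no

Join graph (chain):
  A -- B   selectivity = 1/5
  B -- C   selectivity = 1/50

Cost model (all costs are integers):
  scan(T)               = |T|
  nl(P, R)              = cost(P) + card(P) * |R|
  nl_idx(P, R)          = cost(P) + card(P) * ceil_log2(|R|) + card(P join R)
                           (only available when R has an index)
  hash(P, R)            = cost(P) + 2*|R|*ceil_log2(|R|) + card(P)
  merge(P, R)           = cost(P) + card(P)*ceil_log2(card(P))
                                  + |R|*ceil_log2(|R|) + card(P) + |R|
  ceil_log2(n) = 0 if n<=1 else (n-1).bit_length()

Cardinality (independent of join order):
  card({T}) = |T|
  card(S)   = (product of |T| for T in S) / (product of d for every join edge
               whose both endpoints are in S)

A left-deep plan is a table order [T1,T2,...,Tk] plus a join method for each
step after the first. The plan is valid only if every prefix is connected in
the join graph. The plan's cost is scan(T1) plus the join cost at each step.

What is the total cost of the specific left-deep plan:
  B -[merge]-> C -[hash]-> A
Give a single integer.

step 1: scan B: cost=250, card=250
step 2: join C via merge
    card(P join C) = 250*50/(50) = 250
    cost = 250 + 250*8 + 50*6 + 250 + 50 = 2850
step 3: join A via hash
    card(P join A) = 250*80/(5) = 4000
    cost = 2850 + 2*80*7 + 250 = 4220

4220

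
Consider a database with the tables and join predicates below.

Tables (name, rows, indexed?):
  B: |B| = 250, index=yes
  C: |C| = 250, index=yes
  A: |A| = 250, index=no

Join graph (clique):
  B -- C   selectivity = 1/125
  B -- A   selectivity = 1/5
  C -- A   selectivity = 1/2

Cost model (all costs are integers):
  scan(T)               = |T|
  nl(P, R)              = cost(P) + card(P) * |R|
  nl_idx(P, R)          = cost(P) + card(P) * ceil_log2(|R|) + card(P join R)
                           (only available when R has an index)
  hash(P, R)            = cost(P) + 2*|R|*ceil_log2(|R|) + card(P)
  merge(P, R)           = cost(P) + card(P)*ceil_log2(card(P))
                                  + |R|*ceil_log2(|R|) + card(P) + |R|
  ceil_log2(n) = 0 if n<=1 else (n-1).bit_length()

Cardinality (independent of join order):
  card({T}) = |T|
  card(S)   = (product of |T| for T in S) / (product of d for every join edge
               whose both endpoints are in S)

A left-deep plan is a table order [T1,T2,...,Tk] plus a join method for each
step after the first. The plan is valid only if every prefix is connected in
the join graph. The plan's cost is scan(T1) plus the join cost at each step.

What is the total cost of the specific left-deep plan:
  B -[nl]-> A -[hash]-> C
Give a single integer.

step 1: scan B: cost=250, card=250
step 2: join A via nl
    card(P join A) = 250*250/(5) = 12500
    cost = 250 + 250*250 = 62750
step 3: join C via hash
    card(P join C) = 12500*250/(125*2) = 12500
    cost = 62750 + 2*250*8 + 12500 = 79250

79250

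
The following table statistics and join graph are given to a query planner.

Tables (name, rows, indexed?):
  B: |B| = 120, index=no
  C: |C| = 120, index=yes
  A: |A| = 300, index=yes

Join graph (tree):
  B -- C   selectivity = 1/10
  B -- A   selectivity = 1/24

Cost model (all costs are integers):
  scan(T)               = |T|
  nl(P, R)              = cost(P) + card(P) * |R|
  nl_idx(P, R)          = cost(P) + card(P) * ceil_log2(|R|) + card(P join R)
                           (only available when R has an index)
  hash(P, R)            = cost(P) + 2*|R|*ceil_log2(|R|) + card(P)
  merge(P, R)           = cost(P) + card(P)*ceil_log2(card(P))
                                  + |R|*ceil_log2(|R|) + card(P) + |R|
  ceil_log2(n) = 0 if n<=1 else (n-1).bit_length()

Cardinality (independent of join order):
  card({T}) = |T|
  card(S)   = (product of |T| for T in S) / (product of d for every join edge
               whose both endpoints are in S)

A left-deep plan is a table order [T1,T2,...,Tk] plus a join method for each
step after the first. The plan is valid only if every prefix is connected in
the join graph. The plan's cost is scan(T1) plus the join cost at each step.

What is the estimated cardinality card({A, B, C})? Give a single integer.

Tables in S: A(300), B(120), C(120)
Edges inside S: B-C(d=10), B-A(d=24)
numerator = 300 * 120 * 120 = 4320000
denominator = 10 * 24 = 240
card(S) = 4320000 / 240 = 18000

18000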